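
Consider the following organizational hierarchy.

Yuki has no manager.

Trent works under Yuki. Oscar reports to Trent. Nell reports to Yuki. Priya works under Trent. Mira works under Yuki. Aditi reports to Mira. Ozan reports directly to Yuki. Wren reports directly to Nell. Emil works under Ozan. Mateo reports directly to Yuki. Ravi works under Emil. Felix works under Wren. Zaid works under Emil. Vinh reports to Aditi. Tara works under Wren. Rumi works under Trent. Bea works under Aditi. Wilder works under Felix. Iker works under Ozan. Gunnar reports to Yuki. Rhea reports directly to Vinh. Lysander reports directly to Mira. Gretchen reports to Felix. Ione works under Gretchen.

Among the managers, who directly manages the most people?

Direct-report counts: Yuki has 6; Ozan has 2; Emil has 2; Mira has 2; Aditi has 2; Vinh has 1; Nell has 1; Wren has 2; Felix has 2; Gretchen has 1; Trent has 3. The largest is 6, held by Yuki.

Yuki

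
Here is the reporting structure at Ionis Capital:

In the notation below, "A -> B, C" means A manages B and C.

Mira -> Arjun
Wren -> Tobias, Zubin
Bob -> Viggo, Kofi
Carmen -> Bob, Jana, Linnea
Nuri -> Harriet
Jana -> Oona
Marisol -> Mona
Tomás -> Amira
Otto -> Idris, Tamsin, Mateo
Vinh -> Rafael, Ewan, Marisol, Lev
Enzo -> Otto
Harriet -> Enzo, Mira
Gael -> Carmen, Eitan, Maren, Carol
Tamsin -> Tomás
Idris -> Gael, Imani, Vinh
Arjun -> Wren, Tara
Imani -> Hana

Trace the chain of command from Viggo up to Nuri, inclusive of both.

Viggo reports to Bob. Bob reports to Carmen. Carmen reports to Gael. Gael reports to Idris. Idris reports to Otto. Otto reports to Enzo. Enzo reports to Harriet. Harriet reports to Nuri. Nuri is at the top.

Viggo -> Bob -> Carmen -> Gael -> Idris -> Otto -> Enzo -> Harriet -> Nuri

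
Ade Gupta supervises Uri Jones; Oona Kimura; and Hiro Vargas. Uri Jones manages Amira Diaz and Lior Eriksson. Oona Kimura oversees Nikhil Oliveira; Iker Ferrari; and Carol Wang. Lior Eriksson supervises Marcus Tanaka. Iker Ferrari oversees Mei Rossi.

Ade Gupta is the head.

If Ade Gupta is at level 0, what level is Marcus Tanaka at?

Chain from Marcus Tanaka up to Ade Gupta: Marcus Tanaka → Lior Eriksson → Uri Jones → Ade Gupta. That is 3 steps up, so Marcus Tanaka is 3 levels below Ade Gupta.

3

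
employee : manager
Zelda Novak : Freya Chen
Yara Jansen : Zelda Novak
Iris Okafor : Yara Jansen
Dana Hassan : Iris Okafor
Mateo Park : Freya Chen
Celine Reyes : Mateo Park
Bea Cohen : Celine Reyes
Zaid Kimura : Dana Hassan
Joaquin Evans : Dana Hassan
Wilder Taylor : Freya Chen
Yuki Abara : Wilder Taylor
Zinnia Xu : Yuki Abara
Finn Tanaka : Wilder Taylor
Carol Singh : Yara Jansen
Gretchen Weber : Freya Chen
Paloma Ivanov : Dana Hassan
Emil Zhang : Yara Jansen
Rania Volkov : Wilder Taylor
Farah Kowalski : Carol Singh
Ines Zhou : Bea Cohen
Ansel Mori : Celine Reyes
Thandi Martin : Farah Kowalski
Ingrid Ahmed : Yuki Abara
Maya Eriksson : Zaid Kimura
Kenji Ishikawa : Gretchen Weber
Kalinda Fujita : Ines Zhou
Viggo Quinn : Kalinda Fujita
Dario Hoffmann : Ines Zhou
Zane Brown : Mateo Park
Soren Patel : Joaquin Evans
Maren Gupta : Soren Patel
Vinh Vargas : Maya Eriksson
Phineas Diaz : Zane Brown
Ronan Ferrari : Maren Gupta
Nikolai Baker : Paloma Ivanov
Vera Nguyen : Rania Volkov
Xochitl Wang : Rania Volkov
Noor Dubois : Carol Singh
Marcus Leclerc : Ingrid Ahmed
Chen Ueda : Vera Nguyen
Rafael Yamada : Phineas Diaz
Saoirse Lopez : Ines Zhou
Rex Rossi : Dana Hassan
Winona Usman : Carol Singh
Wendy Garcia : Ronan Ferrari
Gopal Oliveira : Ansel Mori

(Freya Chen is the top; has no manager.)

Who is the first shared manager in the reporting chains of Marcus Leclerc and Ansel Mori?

Marcus Leclerc's chain of managers is Ingrid Ahmed, Yuki Abara, Wilder Taylor, Freya Chen. Ansel Mori's chain of managers is Celine Reyes, Mateo Park, Freya Chen. The first manager that appears in both chains is Freya Chen.

Freya Chen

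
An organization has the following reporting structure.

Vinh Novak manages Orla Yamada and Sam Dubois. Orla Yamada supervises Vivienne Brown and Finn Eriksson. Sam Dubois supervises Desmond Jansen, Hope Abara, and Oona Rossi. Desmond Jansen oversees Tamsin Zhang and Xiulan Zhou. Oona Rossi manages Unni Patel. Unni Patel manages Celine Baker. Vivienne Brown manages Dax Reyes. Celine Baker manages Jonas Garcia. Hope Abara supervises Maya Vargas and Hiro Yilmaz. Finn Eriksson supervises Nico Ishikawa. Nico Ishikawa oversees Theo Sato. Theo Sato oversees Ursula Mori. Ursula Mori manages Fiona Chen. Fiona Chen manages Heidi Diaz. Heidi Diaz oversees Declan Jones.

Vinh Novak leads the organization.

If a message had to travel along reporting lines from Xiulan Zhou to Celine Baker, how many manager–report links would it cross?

5

Xiulan Zhou is 2 levels below Sam Dubois, and Celine Baker is 3 levels below Sam Dubois (their lowest common manager). The shortest path runs up from Xiulan Zhou to Sam Dubois and back down to Celine Baker: 2 + 3 = 5 links.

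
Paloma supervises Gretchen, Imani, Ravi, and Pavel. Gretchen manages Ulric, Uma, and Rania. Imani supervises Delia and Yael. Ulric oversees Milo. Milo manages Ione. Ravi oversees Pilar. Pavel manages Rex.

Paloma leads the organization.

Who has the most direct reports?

Paloma

Direct-report counts: Paloma has 4; Pavel has 1; Ravi has 1; Imani has 2; Gretchen has 3; Ulric has 1; Milo has 1. The largest is 4, held by Paloma.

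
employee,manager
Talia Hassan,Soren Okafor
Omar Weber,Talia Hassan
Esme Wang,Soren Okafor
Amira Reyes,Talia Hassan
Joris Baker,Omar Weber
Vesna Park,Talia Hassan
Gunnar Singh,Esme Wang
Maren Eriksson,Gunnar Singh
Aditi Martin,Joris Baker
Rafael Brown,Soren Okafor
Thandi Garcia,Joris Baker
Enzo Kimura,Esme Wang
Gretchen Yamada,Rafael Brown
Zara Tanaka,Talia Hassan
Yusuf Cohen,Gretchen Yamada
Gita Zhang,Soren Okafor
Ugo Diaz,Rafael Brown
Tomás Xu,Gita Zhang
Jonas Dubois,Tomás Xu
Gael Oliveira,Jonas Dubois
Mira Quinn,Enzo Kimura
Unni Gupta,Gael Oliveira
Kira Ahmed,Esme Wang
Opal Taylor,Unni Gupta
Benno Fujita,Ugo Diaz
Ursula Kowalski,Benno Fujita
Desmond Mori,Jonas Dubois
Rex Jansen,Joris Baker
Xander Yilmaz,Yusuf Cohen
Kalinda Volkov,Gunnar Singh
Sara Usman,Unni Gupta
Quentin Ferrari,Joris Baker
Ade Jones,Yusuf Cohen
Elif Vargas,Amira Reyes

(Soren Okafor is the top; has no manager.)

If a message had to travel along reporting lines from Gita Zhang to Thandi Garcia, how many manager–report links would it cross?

5

Gita Zhang is 1 level below Soren Okafor, and Thandi Garcia is 4 levels below Soren Okafor (their lowest common manager). The shortest path runs up from Gita Zhang to Soren Okafor and back down to Thandi Garcia: 1 + 4 = 5 links.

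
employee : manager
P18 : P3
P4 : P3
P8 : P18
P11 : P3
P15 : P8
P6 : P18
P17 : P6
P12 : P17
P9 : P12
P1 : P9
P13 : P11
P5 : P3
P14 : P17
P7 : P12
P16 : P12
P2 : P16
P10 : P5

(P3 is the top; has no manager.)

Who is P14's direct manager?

P14 reports directly to P17.

P17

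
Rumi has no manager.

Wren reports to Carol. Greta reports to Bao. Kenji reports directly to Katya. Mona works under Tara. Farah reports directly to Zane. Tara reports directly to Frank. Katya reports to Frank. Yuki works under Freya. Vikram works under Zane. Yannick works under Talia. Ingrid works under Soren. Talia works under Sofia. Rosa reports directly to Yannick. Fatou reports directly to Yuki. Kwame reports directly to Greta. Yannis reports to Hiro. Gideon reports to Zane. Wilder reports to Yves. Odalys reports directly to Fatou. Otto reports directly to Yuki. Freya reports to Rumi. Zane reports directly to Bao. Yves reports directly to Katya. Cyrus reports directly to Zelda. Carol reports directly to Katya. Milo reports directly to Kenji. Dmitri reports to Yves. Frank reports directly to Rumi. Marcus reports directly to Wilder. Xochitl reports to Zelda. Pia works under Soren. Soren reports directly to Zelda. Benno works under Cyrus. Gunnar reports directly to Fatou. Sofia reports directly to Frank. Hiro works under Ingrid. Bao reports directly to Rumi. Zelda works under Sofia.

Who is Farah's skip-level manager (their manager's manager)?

Farah reports to Zane, and Zane reports to Bao. So Farah's skip-level manager is Bao.

Bao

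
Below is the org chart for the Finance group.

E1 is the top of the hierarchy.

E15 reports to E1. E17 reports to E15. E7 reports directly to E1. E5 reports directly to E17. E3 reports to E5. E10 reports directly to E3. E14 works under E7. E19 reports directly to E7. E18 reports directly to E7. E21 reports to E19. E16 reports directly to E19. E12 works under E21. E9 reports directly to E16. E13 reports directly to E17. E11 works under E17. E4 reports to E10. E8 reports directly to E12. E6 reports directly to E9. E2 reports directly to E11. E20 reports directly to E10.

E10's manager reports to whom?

E10 reports to E3, and E3 reports to E5. So E10's skip-level manager is E5.

E5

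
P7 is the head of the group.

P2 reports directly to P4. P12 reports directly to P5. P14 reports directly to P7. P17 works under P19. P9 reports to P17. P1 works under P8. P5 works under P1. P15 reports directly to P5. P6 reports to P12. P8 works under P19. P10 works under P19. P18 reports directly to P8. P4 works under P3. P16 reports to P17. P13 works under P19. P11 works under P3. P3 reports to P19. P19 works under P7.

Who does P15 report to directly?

P5

P15 reports directly to P5.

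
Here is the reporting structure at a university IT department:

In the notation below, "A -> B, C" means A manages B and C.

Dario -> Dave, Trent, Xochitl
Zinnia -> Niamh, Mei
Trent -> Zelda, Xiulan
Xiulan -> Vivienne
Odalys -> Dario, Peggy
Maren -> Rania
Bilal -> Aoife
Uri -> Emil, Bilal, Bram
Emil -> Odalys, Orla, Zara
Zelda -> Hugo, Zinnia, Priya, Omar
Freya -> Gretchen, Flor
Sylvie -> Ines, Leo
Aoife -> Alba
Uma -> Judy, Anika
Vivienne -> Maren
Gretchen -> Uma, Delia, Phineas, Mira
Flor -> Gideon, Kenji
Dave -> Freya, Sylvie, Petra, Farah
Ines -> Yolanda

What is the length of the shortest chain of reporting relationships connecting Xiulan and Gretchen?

5

Xiulan is 2 levels below Dario, and Gretchen is 3 levels below Dario (their lowest common manager). The shortest path runs up from Xiulan to Dario and back down to Gretchen: 2 + 3 = 5 links.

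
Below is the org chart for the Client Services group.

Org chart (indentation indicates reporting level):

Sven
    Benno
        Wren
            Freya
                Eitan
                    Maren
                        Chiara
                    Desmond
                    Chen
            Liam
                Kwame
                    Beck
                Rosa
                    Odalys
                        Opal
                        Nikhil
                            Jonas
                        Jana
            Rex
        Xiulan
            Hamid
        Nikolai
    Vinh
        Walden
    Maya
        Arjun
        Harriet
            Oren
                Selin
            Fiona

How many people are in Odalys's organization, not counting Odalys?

4

Odalys directly manages Opal, Nikhil, Jana. Opal has no reports. Under Nikhil: Jonas (1). Jana has no reports. So Odalys's organization is 3 direct reports plus everyone under them: 1 + 2 + 1 = 4.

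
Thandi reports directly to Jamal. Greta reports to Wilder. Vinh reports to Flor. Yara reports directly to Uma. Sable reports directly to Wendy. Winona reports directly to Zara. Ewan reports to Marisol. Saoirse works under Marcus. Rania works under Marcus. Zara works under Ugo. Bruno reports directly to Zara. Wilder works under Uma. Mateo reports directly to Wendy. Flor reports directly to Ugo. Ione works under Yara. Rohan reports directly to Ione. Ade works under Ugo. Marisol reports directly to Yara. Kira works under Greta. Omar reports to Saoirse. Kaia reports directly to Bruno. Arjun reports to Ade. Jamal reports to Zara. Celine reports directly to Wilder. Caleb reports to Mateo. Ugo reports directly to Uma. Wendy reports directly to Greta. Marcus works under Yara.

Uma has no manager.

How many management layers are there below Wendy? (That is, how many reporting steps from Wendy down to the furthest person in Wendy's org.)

2

The longest chain under Wendy runs Wendy → Mateo → Caleb, which is 2 levels below Wendy.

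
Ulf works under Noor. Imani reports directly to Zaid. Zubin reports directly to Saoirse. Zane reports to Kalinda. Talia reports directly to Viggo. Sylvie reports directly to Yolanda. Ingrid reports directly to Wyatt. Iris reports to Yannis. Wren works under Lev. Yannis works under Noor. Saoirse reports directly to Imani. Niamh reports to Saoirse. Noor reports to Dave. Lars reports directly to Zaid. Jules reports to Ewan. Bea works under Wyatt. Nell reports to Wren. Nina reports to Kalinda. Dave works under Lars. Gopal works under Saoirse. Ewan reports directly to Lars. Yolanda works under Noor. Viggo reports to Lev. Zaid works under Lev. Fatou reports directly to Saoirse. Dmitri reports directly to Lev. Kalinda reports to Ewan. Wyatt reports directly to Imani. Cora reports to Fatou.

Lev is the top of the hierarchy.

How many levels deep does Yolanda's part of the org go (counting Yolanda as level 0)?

1

The longest chain under Yolanda runs Yolanda → Sylvie, which is 1 level below Yolanda.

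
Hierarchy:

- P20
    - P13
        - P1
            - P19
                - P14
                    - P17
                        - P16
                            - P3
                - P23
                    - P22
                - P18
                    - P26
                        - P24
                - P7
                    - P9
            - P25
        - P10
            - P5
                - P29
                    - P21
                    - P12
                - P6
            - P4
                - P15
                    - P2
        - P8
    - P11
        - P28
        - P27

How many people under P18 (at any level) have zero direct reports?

1

The only person in P18's organization with no one reporting to them is P24. That is 1.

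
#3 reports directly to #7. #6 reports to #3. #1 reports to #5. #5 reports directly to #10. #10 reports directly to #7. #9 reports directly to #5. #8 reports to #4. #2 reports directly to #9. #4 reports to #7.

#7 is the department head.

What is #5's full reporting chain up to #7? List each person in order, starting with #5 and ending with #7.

#5 reports to #10. #10 reports to #7. #7 is at the top.

#5 -> #10 -> #7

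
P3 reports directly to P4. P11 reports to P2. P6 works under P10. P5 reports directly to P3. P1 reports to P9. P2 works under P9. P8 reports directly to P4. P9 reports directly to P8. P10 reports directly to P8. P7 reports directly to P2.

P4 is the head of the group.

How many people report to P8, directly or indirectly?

7

P8 directly manages P9, P10. Under P9: P2, P11, P7, P1 (4). Under P10: P6 (1). So P8's organization is 2 direct reports plus everyone under them: 5 + 2 = 7.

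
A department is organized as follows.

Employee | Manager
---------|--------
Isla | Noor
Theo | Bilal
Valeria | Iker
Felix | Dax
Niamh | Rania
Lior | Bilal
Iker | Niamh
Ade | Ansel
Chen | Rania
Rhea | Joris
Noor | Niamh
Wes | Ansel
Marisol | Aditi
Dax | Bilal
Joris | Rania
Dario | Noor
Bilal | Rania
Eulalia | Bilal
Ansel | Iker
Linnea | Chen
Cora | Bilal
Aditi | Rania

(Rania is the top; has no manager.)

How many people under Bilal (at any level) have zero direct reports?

5

The people in Bilal's organization with no one reporting to them are Cora, Felix, Eulalia, Lior, Theo. That is 5.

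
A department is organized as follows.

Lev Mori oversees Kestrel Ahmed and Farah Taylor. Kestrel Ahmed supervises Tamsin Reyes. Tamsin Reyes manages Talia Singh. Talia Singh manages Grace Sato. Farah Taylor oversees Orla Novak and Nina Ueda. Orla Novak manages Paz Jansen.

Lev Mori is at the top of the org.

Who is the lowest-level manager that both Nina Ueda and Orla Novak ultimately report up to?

Nina Ueda's chain of managers is Farah Taylor, Lev Mori. Orla Novak's chain of managers is Farah Taylor, Lev Mori. The first manager that appears in both chains is Farah Taylor.

Farah Taylor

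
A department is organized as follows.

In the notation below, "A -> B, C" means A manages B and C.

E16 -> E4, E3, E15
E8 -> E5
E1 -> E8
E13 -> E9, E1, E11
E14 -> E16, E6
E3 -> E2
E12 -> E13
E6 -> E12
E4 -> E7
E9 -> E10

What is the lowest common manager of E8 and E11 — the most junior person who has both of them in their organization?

E8's chain of managers is E1, E13, E12, E6, E14. E11's chain of managers is E13, E12, E6, E14. The first manager that appears in both chains is E13.

E13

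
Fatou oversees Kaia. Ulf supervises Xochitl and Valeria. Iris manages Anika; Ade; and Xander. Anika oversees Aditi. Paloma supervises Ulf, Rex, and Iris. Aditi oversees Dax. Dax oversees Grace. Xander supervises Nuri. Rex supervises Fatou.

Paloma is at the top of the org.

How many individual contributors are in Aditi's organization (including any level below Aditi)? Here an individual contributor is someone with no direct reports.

The only person in Aditi's organization with no one reporting to them is Grace. That is 1.

1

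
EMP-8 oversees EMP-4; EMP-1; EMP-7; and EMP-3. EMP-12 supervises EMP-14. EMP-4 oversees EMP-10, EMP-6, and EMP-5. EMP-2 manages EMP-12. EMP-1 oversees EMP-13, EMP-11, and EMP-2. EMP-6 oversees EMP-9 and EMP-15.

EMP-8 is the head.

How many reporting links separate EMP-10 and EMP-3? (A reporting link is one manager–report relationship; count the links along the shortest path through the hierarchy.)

EMP-10 is 2 levels below EMP-8, and EMP-3 is 1 level below EMP-8 (their lowest common manager). The shortest path runs up from EMP-10 to EMP-8 and back down to EMP-3: 2 + 1 = 3 links.

3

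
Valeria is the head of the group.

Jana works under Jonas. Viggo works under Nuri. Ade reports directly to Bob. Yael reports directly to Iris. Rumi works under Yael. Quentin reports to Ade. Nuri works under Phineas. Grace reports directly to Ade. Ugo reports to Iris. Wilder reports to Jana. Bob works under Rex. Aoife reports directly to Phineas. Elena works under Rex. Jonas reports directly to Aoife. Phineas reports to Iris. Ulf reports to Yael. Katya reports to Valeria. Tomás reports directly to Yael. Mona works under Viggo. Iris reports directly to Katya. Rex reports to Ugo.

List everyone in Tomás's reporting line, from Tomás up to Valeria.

Tomás reports to Yael. Yael reports to Iris. Iris reports to Katya. Katya reports to Valeria. Valeria is at the top.

Tomás -> Yael -> Iris -> Katya -> Valeria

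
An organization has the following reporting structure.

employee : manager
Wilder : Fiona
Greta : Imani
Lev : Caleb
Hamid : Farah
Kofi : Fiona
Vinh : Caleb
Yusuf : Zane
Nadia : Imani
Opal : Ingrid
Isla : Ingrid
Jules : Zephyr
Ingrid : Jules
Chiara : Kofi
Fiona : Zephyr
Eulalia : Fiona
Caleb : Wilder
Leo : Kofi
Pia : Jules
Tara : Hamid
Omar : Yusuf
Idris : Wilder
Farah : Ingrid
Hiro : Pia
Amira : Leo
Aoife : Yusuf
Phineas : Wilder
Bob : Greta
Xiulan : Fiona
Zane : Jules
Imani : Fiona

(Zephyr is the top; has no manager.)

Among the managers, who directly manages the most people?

Fiona

Direct-report counts: Zephyr has 2; Fiona has 5; Imani has 2; Greta has 1; Kofi has 2; Leo has 1; Wilder has 3; Caleb has 2; Jules has 3; Zane has 1; Yusuf has 2; Pia has 1; Ingrid has 3; Farah has 1; Hamid has 1. The largest is 5, held by Fiona.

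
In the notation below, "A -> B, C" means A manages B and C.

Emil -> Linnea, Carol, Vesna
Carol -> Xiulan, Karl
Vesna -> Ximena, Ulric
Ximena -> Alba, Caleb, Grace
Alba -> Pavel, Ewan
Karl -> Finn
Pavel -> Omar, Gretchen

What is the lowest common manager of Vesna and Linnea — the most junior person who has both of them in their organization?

Emil

Vesna's chain of managers is Emil. Linnea's chain of managers is Emil. The first manager that appears in both chains is Emil.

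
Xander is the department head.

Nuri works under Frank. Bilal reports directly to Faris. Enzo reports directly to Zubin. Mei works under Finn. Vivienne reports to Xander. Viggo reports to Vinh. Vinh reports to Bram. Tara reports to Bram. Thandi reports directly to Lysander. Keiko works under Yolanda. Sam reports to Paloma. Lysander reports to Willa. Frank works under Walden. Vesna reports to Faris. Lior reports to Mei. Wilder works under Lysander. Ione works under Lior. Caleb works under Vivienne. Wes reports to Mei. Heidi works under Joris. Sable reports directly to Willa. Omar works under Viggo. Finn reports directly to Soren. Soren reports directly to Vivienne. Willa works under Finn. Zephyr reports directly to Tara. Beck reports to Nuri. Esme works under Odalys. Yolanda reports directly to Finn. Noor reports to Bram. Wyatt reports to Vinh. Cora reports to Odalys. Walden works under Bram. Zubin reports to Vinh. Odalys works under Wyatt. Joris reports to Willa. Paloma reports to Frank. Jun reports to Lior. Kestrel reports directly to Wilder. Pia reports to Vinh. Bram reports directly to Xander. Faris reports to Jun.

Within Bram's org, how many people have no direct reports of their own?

9

The people in Bram's organization with no one reporting to them are Noor, Zephyr, Cora, Esme, Omar, Enzo, Pia, Sam, Beck. That is 9.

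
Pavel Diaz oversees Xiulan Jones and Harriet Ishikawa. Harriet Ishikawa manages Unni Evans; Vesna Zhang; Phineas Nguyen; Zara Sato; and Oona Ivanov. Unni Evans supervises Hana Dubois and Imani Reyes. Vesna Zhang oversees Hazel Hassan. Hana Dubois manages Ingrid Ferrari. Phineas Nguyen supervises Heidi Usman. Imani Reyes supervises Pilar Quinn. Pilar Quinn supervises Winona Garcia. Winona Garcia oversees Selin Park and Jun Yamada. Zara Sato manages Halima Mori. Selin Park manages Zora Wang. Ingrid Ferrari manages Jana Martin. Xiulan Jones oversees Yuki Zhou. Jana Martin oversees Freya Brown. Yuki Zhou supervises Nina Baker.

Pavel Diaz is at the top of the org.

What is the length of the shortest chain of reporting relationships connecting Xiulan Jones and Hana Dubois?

4

Xiulan Jones is 1 level below Pavel Diaz, and Hana Dubois is 3 levels below Pavel Diaz (their lowest common manager). The shortest path runs up from Xiulan Jones to Pavel Diaz and back down to Hana Dubois: 1 + 3 = 4 links.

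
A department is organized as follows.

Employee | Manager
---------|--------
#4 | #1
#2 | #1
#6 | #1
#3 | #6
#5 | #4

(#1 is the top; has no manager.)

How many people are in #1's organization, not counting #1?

5

#1 directly manages #4, #2, #6. Under #4: #5 (1). #2 has no reports. Under #6: #3 (1). So #1's organization is 3 direct reports plus everyone under them: 2 + 1 + 2 = 5.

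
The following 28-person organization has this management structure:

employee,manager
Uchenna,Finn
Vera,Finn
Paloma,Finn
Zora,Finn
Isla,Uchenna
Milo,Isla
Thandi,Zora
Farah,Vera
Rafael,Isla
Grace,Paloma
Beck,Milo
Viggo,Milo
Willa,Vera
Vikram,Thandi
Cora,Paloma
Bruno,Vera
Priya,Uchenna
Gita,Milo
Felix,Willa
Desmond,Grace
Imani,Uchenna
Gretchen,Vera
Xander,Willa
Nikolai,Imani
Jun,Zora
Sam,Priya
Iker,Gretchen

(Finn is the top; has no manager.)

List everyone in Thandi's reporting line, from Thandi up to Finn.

Thandi reports to Zora. Zora reports to Finn. Finn is at the top.

Thandi -> Zora -> Finn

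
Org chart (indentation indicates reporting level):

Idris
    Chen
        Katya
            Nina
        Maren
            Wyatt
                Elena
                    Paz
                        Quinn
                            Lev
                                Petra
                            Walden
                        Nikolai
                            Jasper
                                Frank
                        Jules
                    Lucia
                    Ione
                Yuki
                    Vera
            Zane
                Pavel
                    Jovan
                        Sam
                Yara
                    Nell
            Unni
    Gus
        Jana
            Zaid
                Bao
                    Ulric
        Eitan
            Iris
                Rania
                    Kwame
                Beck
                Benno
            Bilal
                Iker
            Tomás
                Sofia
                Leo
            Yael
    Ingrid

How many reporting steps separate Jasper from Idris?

7

Chain from Jasper up to Idris: Jasper → Nikolai → Paz → Elena → Wyatt → Maren → Chen → Idris. That is 7 steps up, so Jasper is 7 levels below Idris.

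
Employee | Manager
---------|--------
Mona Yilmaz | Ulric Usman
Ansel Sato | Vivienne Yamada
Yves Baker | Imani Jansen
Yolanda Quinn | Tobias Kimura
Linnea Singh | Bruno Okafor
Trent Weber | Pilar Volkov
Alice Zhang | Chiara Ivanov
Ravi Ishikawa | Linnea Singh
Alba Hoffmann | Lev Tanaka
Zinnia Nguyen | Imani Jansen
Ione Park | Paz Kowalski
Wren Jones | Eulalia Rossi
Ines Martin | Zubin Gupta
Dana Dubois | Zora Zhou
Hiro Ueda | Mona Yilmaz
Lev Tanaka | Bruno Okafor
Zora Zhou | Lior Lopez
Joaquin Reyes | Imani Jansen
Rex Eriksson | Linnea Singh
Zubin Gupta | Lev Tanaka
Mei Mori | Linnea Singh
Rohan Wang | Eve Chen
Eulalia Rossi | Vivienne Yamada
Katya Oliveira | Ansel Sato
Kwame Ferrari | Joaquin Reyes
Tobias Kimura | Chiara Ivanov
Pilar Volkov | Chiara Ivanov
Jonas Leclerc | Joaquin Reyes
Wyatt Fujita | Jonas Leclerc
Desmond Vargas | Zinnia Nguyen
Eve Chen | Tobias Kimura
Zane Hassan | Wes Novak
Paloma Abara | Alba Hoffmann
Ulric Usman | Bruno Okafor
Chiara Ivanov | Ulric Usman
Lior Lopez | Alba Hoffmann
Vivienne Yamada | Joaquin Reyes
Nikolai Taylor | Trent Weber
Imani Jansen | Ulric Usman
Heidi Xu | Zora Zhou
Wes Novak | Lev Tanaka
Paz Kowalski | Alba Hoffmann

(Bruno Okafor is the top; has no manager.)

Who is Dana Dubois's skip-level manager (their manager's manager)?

Dana Dubois reports to Zora Zhou, and Zora Zhou reports to Lior Lopez. So Dana Dubois's skip-level manager is Lior Lopez.

Lior Lopez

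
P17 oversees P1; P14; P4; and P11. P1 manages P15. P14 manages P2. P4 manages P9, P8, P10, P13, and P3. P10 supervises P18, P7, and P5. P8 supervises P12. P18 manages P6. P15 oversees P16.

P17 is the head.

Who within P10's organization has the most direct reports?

P10

Direct-report counts within P10's organization: P10 has 3; P18 has 1. The largest is 3, held by P10.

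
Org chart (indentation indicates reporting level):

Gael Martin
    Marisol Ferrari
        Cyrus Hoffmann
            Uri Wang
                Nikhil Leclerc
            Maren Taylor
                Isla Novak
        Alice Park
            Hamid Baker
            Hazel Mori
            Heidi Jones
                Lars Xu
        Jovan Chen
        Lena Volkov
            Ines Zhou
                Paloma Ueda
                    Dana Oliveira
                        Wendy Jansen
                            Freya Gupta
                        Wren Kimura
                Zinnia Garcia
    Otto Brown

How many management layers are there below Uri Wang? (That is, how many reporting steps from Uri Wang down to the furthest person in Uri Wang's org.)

The longest chain under Uri Wang runs Uri Wang → Nikhil Leclerc, which is 1 level below Uri Wang.

1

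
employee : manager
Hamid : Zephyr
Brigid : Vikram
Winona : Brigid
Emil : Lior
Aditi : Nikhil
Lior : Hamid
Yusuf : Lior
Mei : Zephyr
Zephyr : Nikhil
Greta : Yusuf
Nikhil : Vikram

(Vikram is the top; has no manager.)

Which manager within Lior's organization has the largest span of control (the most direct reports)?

Lior

Direct-report counts within Lior's organization: Lior has 2; Yusuf has 1. The largest is 2, held by Lior.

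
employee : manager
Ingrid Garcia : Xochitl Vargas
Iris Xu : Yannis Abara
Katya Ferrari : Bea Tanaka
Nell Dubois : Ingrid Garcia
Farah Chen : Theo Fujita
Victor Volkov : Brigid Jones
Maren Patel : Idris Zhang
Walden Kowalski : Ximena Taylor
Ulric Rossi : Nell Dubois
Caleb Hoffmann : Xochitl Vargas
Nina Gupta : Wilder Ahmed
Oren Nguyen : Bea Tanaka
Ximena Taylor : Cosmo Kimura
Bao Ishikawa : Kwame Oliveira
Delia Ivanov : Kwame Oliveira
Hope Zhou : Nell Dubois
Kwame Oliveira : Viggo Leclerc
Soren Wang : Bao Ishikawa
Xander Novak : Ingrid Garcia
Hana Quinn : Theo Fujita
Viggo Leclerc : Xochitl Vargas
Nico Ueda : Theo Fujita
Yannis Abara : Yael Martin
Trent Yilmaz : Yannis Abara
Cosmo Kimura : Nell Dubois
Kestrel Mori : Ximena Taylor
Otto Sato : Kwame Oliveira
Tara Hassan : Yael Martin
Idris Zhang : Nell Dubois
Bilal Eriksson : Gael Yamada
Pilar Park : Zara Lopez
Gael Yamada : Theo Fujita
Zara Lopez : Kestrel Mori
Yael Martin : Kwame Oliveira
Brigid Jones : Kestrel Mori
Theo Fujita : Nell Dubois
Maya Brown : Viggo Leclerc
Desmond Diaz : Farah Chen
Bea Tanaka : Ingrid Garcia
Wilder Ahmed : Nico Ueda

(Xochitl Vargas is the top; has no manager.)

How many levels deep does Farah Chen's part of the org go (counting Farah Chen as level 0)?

The longest chain under Farah Chen runs Farah Chen → Desmond Diaz, which is 1 level below Farah Chen.

1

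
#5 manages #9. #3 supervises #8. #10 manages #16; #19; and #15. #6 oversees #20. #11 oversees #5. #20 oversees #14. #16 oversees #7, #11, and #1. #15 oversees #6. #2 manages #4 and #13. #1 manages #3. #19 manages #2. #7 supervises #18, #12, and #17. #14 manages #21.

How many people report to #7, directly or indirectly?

3

#7 directly manages #12, #18, #17. #12 has no reports. #18 has no reports. #17 has no reports. So #7's organization is 3 direct reports plus everyone under them: 1 + 1 + 1 = 3.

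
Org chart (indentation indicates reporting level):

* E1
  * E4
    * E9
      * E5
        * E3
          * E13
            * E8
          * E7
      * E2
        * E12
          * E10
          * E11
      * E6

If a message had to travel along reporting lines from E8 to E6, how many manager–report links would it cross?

E8 is 4 levels below E9, and E6 is 1 level below E9 (their lowest common manager). The shortest path runs up from E8 to E9 and back down to E6: 4 + 1 = 5 links.

5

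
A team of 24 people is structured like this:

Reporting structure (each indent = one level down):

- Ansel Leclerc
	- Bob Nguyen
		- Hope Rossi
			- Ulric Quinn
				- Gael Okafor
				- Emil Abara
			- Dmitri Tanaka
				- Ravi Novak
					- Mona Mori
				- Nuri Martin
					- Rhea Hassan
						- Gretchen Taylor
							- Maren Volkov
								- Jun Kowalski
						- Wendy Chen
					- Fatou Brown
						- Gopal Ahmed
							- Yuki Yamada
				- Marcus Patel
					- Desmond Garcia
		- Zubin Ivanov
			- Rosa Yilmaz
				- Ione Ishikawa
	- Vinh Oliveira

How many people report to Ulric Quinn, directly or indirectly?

2

Ulric Quinn directly manages Gael Okafor, Emil Abara. Gael Okafor has no reports. Emil Abara has no reports. So Ulric Quinn's organization is 2 direct reports plus everyone under them: 1 + 1 = 2.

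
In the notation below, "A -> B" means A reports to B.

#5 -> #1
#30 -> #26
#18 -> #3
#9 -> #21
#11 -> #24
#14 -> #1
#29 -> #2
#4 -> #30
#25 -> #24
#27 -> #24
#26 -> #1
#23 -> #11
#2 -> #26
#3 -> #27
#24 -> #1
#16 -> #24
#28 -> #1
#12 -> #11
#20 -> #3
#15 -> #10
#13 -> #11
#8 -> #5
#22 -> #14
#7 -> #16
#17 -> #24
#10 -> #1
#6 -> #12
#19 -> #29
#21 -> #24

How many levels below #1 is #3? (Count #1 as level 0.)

Chain from #3 up to #1: #3 → #27 → #24 → #1. That is 3 steps up, so #3 is 3 levels below #1.

3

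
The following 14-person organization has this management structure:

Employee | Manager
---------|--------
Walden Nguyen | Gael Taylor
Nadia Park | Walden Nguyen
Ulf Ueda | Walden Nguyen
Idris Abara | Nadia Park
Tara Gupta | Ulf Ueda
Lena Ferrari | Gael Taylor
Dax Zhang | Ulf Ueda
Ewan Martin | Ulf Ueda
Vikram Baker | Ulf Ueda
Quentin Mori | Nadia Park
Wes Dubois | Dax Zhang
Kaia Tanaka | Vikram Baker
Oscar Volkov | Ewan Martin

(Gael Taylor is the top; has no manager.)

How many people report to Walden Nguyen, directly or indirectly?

11

Walden Nguyen directly manages Nadia Park, Ulf Ueda. Under Nadia Park: Quentin Mori, Idris Abara (2). Under Ulf Ueda: Vikram Baker, Kaia Tanaka, Ewan Martin, Oscar Volkov, Dax Zhang, Wes Dubois, Tara Gupta (7). So Walden Nguyen's organization is 2 direct reports plus everyone under them: 3 + 8 = 11.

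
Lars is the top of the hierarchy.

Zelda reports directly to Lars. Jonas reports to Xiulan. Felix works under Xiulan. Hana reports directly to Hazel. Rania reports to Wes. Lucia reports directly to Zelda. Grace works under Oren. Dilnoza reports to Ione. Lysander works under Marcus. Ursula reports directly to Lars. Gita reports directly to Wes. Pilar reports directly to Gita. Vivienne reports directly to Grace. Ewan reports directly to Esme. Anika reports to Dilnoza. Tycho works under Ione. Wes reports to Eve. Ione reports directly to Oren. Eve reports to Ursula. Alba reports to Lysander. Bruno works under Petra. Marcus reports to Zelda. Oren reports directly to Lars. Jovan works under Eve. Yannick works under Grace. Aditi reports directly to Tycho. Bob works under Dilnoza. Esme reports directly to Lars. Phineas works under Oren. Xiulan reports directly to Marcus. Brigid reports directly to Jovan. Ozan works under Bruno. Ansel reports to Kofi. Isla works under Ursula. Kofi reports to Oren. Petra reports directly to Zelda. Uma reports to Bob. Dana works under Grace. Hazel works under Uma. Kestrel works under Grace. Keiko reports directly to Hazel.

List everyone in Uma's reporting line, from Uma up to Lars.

Uma reports to Bob. Bob reports to Dilnoza. Dilnoza reports to Ione. Ione reports to Oren. Oren reports to Lars. Lars is at the top.

Uma -> Bob -> Dilnoza -> Ione -> Oren -> Lars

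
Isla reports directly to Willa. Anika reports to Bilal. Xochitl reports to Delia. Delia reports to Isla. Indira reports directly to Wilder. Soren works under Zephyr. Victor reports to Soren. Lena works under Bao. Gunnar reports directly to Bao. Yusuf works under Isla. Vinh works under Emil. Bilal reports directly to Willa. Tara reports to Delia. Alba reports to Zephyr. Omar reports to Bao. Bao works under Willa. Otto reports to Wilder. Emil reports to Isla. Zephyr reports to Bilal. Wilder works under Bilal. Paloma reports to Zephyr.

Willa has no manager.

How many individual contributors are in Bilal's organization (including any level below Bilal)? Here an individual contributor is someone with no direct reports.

6

The people in Bilal's organization with no one reporting to them are Anika, Indira, Otto, Paloma, Alba, Victor. That is 6.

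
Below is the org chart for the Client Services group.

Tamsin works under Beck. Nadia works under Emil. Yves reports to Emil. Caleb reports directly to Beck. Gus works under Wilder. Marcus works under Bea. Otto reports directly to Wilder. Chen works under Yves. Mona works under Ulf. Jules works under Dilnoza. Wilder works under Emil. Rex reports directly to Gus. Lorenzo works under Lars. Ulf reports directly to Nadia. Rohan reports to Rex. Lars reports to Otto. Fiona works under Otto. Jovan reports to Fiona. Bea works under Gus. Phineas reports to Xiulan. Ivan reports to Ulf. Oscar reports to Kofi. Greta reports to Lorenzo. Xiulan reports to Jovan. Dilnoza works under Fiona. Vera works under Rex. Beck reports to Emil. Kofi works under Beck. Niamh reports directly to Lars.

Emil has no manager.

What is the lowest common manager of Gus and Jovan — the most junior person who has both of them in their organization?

Gus's chain of managers is Wilder, Emil. Jovan's chain of managers is Fiona, Otto, Wilder, Emil. The first manager that appears in both chains is Wilder.

Wilder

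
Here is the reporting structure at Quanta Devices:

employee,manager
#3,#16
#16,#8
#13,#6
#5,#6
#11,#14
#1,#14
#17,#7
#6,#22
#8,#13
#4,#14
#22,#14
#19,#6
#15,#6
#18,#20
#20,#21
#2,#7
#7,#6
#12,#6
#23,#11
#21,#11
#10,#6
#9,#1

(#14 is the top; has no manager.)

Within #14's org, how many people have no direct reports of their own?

The people in #14's organization with no one reporting to them are #9, #4, #5, #10, #12, #19, #15, #3, #17, #2, #23, #18. That is 12.

12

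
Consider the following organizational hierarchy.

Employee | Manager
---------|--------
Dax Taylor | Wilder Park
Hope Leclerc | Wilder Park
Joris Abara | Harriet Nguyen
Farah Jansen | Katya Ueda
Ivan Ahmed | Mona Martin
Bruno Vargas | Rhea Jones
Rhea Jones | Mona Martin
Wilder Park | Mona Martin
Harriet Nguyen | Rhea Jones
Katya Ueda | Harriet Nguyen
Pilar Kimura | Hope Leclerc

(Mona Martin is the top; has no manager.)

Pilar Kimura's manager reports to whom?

Wilder Park

Pilar Kimura reports to Hope Leclerc, and Hope Leclerc reports to Wilder Park. So Pilar Kimura's skip-level manager is Wilder Park.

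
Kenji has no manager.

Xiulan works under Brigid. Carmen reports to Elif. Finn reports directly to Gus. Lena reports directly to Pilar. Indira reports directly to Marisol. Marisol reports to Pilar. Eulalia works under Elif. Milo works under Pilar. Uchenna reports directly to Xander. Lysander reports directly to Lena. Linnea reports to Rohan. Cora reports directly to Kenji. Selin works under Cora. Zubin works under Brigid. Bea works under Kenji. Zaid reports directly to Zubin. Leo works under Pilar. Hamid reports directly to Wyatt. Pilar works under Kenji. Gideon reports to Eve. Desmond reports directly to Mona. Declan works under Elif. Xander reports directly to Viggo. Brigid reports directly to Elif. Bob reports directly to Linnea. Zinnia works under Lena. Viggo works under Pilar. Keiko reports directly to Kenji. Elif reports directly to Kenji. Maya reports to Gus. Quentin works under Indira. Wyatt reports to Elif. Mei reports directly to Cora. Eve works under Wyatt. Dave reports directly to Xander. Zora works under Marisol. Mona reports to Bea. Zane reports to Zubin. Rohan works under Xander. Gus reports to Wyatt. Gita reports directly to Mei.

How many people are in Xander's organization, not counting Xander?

5

Xander directly manages Dave, Rohan, Uchenna. Dave has no reports. Under Rohan: Linnea, Bob (2). Uchenna has no reports. So Xander's organization is 3 direct reports plus everyone under them: 1 + 3 + 1 = 5.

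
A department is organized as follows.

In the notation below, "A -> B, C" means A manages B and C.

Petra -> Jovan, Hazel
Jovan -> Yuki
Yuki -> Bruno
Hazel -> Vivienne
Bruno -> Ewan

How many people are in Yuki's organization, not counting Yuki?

2

Yuki directly manages Bruno. Under Bruno: Ewan (1). That's 2 in total.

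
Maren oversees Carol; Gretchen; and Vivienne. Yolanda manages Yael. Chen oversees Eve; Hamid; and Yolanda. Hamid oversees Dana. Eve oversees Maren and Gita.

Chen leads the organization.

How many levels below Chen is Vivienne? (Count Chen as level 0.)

Chain from Vivienne up to Chen: Vivienne → Maren → Eve → Chen. That is 3 steps up, so Vivienne is 3 levels below Chen.

3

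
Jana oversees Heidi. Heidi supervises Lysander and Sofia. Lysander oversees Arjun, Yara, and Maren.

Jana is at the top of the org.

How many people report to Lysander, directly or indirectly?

Lysander directly manages Arjun, Maren, Yara. Arjun has no reports. Maren has no reports. Yara has no reports. So Lysander's organization is 3 direct reports plus everyone under them: 1 + 1 + 1 = 3.

3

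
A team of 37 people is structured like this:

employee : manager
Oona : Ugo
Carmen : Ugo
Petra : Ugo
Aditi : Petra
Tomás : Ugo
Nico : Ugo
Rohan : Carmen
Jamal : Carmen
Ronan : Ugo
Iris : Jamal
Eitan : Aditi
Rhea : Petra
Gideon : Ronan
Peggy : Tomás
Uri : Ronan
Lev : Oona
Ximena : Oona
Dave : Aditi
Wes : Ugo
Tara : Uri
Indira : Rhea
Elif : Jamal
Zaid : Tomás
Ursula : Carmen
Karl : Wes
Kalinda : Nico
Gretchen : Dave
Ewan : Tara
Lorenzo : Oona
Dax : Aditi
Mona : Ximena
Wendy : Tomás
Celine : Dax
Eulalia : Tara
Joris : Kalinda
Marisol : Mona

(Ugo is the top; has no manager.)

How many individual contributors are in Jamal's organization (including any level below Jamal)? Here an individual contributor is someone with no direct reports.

The people in Jamal's organization with no one reporting to them are Elif, Iris. That is 2.

2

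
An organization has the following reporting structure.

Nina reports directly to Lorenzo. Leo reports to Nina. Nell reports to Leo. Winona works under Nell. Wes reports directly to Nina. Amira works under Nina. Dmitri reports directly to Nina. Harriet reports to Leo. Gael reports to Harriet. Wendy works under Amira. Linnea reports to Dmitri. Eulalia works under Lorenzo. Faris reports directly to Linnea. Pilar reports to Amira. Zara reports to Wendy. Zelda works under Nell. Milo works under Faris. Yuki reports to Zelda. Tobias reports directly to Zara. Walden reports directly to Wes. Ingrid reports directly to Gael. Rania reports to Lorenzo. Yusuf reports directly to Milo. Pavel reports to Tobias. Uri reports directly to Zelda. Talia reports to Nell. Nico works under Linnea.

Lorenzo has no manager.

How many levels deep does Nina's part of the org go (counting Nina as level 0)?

5

The longest chain under Nina runs Nina → Dmitri → Linnea → Faris → Milo → Yusuf, which is 5 levels below Nina.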